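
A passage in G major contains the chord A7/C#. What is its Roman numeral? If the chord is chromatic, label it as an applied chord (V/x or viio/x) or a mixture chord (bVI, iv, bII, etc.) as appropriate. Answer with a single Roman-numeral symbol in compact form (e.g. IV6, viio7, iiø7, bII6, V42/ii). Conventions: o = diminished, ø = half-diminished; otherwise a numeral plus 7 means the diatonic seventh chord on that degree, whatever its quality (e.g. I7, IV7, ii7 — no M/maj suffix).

V65/V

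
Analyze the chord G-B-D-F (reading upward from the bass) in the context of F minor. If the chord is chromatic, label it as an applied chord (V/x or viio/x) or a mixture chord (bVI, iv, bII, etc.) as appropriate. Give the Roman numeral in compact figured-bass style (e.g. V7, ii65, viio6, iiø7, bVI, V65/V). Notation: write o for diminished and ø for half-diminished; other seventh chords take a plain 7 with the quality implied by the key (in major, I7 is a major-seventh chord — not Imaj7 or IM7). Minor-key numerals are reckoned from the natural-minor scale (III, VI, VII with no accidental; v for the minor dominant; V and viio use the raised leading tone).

V7/V

Stacked in thirds the chord is G-B-D-F: a dominant seventh chord on G.
G is not a diatonic chord root with this quality in F minor, but it lies a perfect fifth above C (V), so the chord functions as an applied dominant of V.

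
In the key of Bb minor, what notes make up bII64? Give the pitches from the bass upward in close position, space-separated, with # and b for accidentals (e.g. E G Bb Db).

Gb Cb Eb

bII64 is the Neapolitan chord — a major triad on the lowered second degree. In Bb minor that root is Cb.
So the chord is Cb-Eb-Gb.
With the 64 figure the chord is in second inversion; from the bass Gb upward in close position it reads Gb-Cb-Eb.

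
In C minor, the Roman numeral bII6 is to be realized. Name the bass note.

F

bII in C minor has root Db; the chord is Db-F-Ab.
The figure 6 means first inversion — the third is in the bass.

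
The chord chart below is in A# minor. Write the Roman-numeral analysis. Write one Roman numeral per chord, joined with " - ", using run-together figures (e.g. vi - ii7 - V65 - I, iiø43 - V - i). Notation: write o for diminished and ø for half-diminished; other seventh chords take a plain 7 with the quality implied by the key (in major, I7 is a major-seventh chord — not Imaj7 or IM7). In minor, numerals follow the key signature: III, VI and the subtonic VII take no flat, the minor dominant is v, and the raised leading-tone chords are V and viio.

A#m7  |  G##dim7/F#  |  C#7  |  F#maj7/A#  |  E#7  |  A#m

i7 - viio42 - V7/VI - VI65 - V7 - i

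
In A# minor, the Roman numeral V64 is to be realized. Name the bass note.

B#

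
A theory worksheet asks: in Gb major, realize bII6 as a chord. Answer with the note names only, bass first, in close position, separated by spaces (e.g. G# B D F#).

Cb Ebb Abb

bII6 is the Neapolitan sixth — a major triad on the lowered second degree, here in its customary first inversion. In Gb major that root is Abb.
So the chord is Abb-Cb-Ebb.
The figured bass 6 indicates first inversion, placing the third (Cb) in the bass: Cb-Ebb-Abb.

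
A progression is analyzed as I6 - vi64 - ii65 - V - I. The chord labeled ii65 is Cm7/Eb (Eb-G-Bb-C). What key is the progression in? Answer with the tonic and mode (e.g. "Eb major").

The anchor chord is a minor seventh chord on C, labeled ii65.
If C is scale degree 2 and the mode makes that degree carry a minor seventh chord, the tonic is Bb and the mode is major.

Bb major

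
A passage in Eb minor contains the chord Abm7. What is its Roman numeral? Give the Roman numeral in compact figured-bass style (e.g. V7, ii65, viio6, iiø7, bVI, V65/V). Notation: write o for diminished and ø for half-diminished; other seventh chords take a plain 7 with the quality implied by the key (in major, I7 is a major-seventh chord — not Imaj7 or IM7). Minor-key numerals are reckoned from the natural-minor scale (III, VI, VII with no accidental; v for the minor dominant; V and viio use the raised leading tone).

iv7

Stacked in thirds the chord is Ab-Cb-Eb-Gb: a minor seventh chord on Ab.
Ab is scale degree 4 in Eb minor, and a minor seventh chord on that degree is written iv7.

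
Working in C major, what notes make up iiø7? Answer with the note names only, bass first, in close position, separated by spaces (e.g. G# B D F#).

Scale degree 2 in C major is D; here the chord built on it is altered to a half-diminished seventh chord. iiø7 is the half-diminished supertonic seventh, borrowed from the parallel minor.
So the chord is D-F-Ab-C, a half-diminished seventh chord.

D F Ab C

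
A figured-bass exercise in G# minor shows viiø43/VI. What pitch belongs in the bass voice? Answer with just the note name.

A

The applied chord viiø43/VI is rooted on D#: D#-F#-A-C#.
The figure 43 means second inversion — the fifth is in the bass.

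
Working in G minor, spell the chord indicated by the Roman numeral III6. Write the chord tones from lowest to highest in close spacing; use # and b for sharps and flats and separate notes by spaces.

The numeral's case and figure indicate a major triad. In G minor its root, the mediant, is Bb.
Stacking thirds from Bb gives Bb-D-F.
The figured bass 6 indicates first inversion, placing the third (D) in the bass: D-F-Bb.

D F Bb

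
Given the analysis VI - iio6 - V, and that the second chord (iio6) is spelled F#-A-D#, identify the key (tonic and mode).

C# minor

The anchor chord is a diminished triad on D#, labeled iio6.
iio6 on D# implies D# is the supertonic; that puts the tonic at C#, and the lowercase numeral fits minor mode.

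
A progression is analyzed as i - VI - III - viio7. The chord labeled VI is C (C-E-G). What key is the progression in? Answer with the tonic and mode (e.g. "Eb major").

The anchor chord is a major triad on C, labeled VI.
Counting down 5 scale steps from C places the tonic on E; a major triad on degree 6 is diatonic only in minor.

E minor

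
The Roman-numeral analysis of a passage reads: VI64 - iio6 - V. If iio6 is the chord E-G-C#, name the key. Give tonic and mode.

iio6 is given as E-G-C# — a diminished triad with root C#.
Counting down one scale step from C# places the tonic on B; a diminished triad on degree 2 is diatonic only in minor.

B minor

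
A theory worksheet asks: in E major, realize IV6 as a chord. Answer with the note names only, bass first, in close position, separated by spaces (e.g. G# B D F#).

The numeral's case and figure indicate a major triad. In E major its root, the fourth degree, is A.
Stacking thirds from A gives A-C#-E.
The figured bass 6 indicates first inversion, placing the third (C#) in the bass: C#-E-A.

C# E A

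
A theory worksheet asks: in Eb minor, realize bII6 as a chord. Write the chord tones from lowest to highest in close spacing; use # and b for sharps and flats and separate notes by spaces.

Ab Cb Fb

bII6 is the Neapolitan sixth — a major triad on the lowered second degree, here in its customary first inversion. In Eb minor that root is Fb.
So the chord is Fb-Ab-Cb.
The figured bass 6 indicates first inversion, placing the third (Ab) in the bass: Ab-Cb-Fb.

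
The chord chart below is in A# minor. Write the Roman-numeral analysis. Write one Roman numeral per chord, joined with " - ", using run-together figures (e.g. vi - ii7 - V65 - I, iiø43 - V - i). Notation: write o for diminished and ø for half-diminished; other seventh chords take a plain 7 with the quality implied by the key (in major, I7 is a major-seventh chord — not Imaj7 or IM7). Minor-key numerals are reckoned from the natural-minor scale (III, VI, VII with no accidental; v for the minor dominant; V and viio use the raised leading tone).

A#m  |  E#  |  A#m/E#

i - V - i64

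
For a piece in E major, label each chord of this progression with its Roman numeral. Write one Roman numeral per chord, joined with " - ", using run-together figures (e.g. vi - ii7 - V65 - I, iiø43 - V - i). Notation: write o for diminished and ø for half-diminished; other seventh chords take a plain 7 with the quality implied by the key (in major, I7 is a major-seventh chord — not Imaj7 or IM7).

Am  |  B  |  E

Am: minor triad on A — chromatic; iv (borrowed from the parallel minor).
B: root B is the dominant; major triad there is V.
E: major triad on E = scale degree 1 → I.

iv - V - I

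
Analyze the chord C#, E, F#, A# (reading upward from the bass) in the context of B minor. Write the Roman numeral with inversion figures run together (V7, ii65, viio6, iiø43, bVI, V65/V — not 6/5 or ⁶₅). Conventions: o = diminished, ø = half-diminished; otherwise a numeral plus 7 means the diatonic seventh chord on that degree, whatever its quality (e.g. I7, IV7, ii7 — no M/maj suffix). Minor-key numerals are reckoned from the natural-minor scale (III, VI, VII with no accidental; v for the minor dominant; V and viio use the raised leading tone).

The pitches F#-A#-C#-E form a dominant seventh chord rooted on F#.
F# is scale degree 5 in B minor, and a dominant seventh chord on that degree is written V7.
With C# in the bass the chord is in second inversion, so the figured bass is 43.

V43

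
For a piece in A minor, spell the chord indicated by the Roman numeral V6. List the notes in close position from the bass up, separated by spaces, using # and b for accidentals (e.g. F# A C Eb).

G# B E

In A minor, the fifth degree is E. The dominant is major (leading tone raised), so V is a major triad.
Stacking thirds from E gives E-G#-B.
With the 6 figure the chord is in first inversion; from the bass G# upward in close position it reads G#-B-E.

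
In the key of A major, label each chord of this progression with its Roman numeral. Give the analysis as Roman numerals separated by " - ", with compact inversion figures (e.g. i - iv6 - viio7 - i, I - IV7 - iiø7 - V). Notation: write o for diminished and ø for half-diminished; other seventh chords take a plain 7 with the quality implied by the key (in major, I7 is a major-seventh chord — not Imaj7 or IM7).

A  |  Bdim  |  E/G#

A: root A is the tonic; major triad there is I.
Bdim: diminished triad on B — chromatic; iio (borrowed from the parallel minor).
E/G# has root E, degree 5 in A major, so V6.

I - iio - V6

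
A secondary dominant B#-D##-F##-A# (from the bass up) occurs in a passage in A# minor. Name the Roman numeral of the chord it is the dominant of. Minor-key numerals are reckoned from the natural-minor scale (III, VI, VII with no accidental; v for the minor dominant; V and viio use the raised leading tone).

The chord is a dominant seventh chord on B#.
A dominant resolves down a perfect fifth: B# → E#. In A# minor, E# is scale degree 5, i.e. V.

V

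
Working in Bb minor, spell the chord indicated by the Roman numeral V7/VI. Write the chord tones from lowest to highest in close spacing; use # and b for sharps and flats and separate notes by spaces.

Db F Ab Cb

V7/VI is a secondary dominant — the dominant seventh of VI. VI in Bb minor is Gb, so the applied chord's root is Db, a perfect fifth above.
Building a dominant seventh chord on Db gives Db-F-Ab-Cb.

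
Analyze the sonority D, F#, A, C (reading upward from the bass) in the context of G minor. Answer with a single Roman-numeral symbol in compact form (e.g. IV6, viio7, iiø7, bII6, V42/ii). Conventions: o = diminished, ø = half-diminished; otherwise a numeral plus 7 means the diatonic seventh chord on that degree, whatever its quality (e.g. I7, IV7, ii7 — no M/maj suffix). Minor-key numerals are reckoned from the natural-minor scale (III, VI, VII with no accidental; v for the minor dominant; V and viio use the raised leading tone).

V7

Stacked in thirds the chord is D-F#-A-C: a dominant seventh chord on D.
In G minor, D is the dominant; the diatonic dominant seventh chord there is V7.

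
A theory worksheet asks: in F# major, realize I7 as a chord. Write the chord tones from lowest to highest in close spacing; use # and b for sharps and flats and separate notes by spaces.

In F# major, scale degree 1 is F#, and the diatonic chord built there is a major seventh chord.
Stacking thirds from F# gives F#-A#-C#-E#.

F# A# C# E#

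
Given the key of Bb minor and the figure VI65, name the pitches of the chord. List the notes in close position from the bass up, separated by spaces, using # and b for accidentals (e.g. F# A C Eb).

The numeral's case and figure indicate a major seventh chord. In Bb minor its root, the sixth degree, is Gb.
That chord is spelled Gb-Bb-Db-F.
The figured bass 65 indicates first inversion, placing the third (Bb) in the bass: Bb-Db-F-Gb.

Bb Db F Gb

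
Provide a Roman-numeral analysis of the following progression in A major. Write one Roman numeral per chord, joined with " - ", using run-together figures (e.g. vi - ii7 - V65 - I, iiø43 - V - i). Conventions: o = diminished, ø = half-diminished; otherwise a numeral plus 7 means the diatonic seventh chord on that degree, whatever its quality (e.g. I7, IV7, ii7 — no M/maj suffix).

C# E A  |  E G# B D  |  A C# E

I6 - V7 - I

C#-E-A: major triad on A = scale degree 1 → I6.
E-G#-B-D: dominant seventh chord on E = scale degree 5 → V7.
A-C#-E: major triad on A = scale degree 1 → I.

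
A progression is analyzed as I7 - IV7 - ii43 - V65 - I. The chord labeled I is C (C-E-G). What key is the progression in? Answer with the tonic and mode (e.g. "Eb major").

The anchor chord is a major triad on C, labeled I.
If C is scale degree 1 and the mode makes that degree carry a major triad, the tonic is C and the mode is major.

C major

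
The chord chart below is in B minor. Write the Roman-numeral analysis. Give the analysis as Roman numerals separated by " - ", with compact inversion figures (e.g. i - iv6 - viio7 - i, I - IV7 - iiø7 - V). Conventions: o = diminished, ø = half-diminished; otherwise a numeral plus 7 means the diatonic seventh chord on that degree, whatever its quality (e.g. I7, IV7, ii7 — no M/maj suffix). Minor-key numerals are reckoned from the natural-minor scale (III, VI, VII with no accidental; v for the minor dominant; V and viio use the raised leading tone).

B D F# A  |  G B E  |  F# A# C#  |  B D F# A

B-D-F#-A: minor seventh chord on B = scale degree 1 → i7.
G-B-E: minor triad on E = scale degree 4 → iv6.
F#-A#-C# has root F#, degree 5 in B minor, so V.
B-D-F#-A has root B, degree 1 in B minor, so i7.

i7 - iv6 - V - i7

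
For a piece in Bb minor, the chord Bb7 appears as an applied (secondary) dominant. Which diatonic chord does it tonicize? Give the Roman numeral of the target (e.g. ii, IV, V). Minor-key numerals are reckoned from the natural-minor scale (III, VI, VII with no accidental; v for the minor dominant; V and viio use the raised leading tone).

The chord is a dominant seventh chord on Bb.
A dominant resolves down a perfect fifth: Bb → Eb. In Bb minor, Eb is scale degree 4, i.e. iv.

iv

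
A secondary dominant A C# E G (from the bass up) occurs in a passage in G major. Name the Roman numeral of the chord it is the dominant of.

V

The chord is a dominant seventh chord on A.
A dominant resolves down a perfect fifth: A → D. In G major, D is scale degree 5, i.e. V.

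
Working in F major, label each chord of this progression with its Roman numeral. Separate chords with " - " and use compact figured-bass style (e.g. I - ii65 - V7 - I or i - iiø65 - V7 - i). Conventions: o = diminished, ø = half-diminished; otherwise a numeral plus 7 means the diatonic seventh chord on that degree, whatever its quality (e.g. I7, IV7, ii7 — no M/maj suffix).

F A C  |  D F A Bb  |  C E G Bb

I - IV65 - V7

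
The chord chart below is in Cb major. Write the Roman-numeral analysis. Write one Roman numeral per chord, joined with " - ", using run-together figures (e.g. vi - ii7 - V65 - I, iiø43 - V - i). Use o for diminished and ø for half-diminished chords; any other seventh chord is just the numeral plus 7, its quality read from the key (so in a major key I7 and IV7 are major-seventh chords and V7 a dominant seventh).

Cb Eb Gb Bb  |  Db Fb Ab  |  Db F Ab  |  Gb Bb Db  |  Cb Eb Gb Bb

I7 - ii - V/V - V - I7

Cb-Eb-Gb-Bb has root Cb, degree 1 in Cb major, so I7.
Db-Fb-Ab: minor triad on Db = scale degree 2 → ii.
Db-F-Ab is the secondary dominant of V (major triad on Db): V/V.
Gb-Bb-Db has root Gb, degree 5 in Cb major, so V.
Cb-Eb-Gb-Bb has root Cb, degree 1 in Cb major, so I7.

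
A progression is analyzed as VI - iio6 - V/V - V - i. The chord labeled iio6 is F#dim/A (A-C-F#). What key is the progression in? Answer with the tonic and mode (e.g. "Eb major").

The anchor chord is a diminished triad on F#, labeled iio6.
iio6 on F# implies F# is the supertonic; that puts the tonic at E, and the lowercase numeral fits minor mode.

E minor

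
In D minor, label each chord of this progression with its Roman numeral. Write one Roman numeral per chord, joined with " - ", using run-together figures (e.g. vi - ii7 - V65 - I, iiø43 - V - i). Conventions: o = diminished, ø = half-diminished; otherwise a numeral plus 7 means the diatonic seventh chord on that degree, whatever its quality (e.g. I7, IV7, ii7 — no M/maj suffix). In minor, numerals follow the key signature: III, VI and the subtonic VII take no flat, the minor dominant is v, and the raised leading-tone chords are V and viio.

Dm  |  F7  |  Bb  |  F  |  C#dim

Dm: minor triad on D = scale degree 1 → i.
F7: chromatic; F is V of VI, so V7/VI.
Bb: major triad on Bb = scale degree 6 → VI.
F has root F, degree 3 in D minor, so III.
C#dim: root C# is the leading tone; diminished triad there is viio.

i - V7/VI - VI - III - viio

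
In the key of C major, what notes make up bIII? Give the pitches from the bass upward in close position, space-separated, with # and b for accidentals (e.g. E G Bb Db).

Eb G Bb

bIII is a major triad on the lowered third degree, borrowed from the parallel minor. In C major that root is Eb.
So the chord is Eb-G-Bb, a major triad.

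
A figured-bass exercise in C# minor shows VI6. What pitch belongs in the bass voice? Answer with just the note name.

C#

VI in C# minor has root A; the chord is A-C#-E.
The figure 6 means first inversion — the third is in the bass.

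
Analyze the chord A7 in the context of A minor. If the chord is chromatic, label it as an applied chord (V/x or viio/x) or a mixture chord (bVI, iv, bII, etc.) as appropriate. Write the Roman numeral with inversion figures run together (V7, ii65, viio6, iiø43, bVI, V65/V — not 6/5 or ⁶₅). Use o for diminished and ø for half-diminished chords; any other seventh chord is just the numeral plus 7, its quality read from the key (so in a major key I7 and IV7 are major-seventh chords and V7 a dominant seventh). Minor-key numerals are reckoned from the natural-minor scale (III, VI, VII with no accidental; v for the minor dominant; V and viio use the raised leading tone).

Stacked in thirds the chord is A-C#-E-G: a dominant seventh chord on A.
A is not a diatonic chord root with this quality in A minor, but it lies a perfect fifth above D (iv), so the chord functions as an applied dominant of iv.

V7/iv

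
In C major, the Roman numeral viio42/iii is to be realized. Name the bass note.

C

The applied chord viio42/iii is rooted on D#: D#-F#-A-C.
The figure 42 means third inversion — the seventh is in the bass.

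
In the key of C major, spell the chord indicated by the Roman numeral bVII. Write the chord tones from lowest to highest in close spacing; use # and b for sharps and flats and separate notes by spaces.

Bb D F

bVII is a major triad on the lowered seventh degree (the subtonic), borrowed from the parallel minor. In C major that root is Bb.
So the chord is Bb-D-F, a major triad.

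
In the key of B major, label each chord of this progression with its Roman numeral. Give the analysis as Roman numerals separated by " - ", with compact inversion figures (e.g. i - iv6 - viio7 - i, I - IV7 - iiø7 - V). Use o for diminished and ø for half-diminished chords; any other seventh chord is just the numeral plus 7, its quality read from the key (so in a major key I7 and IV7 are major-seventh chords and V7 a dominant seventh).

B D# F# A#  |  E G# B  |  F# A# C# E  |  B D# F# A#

I7 - IV - V7 - I7

B-D#-F#-A#: root B is the tonic; major seventh chord there is I7.
E-G#-B: root E is the subdominant; major triad there is IV.
F#-A#-C#-E: dominant seventh chord on F# = scale degree 5 → V7.
B-D#-F#-A#: major seventh chord on B = scale degree 1 → I7.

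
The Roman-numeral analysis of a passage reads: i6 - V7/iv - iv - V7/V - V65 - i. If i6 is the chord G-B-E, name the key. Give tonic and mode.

E minor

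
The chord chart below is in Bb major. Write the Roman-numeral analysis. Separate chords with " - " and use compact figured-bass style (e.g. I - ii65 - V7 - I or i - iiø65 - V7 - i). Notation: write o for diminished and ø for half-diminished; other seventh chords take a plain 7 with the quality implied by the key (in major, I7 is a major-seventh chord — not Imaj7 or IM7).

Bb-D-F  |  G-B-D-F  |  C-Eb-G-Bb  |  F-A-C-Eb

Bb-D-F: root Bb is the tonic; major triad there is I.
G-B-D-F: a dominant seventh chord on G, the applied dominant of ii → V7/ii.
C-Eb-G-Bb has root C, degree 2 in Bb major, so ii7.
F-A-C-Eb has root F, degree 5 in Bb major, so V7.

I - V7/ii - ii7 - V7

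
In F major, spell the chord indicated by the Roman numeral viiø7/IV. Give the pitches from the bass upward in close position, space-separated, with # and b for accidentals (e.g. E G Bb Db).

A C Eb G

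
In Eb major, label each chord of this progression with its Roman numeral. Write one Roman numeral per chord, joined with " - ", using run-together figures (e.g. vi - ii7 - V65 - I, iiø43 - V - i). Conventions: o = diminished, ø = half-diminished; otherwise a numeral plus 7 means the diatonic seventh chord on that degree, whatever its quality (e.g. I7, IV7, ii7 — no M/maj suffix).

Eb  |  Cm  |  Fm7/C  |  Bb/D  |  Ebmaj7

I - vi - ii43 - V6 - I7

Eb: root Eb is the tonic; major triad there is I.
Cm: minor triad on C = scale degree 6 → vi.
Fm7/C: minor seventh chord on F = scale degree 2 → ii43.
Bb/D: major triad on Bb = scale degree 5 → V6.
Ebmaj7: root Eb is the tonic; major seventh chord there is I7.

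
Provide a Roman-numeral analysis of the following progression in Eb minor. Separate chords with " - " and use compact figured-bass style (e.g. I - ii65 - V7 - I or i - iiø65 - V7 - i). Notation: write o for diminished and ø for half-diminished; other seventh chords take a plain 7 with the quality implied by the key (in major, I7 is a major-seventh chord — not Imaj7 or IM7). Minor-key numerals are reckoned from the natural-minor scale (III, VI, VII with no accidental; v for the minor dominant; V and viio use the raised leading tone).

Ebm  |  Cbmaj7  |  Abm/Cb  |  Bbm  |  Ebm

i - VI7 - iv6 - v - i

Ebm has root Eb, degree 1 in Eb minor, so i.
Cbmaj7: root Cb is the submediant; major seventh chord there is VI7.
Abm/Cb has root Ab, degree 4 in Eb minor, so iv6.
Bbm: root Bb is the dominant; minor triad there is v.
Ebm: root Eb is the tonic; minor triad there is i.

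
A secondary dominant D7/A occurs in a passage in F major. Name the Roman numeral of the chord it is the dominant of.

ii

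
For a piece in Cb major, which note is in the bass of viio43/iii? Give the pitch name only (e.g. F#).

The applied chord viio43/iii is rooted on D: D-F-Ab-Cb.
The figure 43 means second inversion — the fifth is in the bass.

Ab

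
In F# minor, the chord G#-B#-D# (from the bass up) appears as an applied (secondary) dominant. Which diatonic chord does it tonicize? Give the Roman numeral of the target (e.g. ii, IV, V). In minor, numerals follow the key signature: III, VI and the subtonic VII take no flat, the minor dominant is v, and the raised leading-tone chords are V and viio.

V

The chord is a major triad on G#.
A dominant resolves down a perfect fifth: G# → C#. In F# minor, C# is scale degree 5, i.e. V.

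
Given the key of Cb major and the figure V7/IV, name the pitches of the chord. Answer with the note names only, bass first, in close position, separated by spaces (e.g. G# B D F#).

Cb Eb Gb Bbb

V7/IV is a secondary dominant — the dominant seventh of IV. IV in Cb major is Fb, so the applied chord's root is Cb, a perfect fifth above.
Building a dominant seventh chord on Cb gives Cb-Eb-Gb-Bbb.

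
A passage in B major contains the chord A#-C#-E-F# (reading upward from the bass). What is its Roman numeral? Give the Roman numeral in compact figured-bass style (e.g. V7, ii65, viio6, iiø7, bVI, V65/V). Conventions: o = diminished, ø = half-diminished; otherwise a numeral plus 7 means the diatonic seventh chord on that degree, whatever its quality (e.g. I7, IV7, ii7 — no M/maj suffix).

Stacked in thirds the chord is F#-A#-C#-E: a dominant seventh chord on F#.
In B major, F# is the dominant; the diatonic dominant seventh chord there is V7.
With A# in the bass the chord is in first inversion, so the figured bass is 65.

V65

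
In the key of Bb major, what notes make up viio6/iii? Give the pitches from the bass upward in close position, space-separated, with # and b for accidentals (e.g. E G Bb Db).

E G C#

The slash marks an applied leading-tone chord: viio of iii. In Bb major, iii is D, so the leading tone to it is C#, a half step below.
Building a diminished triad on C# gives C#-E-G.
With the 6 figure the chord is in first inversion; from the bass E upward in close position it reads E-G-C#.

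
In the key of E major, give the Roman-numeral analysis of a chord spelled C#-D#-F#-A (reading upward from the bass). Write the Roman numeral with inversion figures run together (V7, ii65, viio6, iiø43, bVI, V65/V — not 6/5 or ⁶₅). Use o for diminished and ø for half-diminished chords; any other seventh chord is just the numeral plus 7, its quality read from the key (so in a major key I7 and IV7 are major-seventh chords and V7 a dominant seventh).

The pitches D#-F#-A-C# form a half-diminished seventh chord rooted on D#.
In E major, D# is the leading tone; the diatonic half-diminished seventh chord there is viiø7.
With C# in the bass the chord is in third inversion, so the figured bass is 42.

viiø42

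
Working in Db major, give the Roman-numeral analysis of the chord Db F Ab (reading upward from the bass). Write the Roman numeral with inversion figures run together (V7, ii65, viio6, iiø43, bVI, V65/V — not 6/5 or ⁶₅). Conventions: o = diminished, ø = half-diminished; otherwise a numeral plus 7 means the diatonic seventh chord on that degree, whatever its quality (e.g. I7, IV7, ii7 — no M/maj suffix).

Stacked in thirds the chord is Db-F-Ab: a major triad on Db.
In Db major, Db is the tonic; the diatonic major triad there is I.

I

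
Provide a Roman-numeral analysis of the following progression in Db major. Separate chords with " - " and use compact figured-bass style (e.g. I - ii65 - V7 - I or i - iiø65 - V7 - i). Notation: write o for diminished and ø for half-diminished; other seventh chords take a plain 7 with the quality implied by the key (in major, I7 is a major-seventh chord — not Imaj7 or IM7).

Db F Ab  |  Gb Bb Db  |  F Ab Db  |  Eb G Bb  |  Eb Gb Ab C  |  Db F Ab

Db-F-Ab: root Db is the tonic; major triad there is I.
Gb-Bb-Db: major triad on Gb = scale degree 4 → IV.
F-Ab-Db: root Db is the tonic; major triad there is I6.
Eb-G-Bb: chromatic; Eb is V of V, so V/V.
Eb-Gb-Ab-C has root Ab, degree 5 in Db major, so V43.
Db-F-Ab has root Db, degree 1 in Db major, so I.

I - IV - I6 - V/V - V43 - I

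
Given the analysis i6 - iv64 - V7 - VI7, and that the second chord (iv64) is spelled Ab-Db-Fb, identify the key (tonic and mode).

iv64 is given as Ab-Db-Fb — a minor triad with root Db.
Counting down 3 scale steps from Db places the tonic on Ab; a minor triad on degree 4 is diatonic only in minor.

Ab minor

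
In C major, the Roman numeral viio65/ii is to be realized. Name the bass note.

E

The applied chord viio65/ii is rooted on C#: C#-E-G-Bb.
The figure 65 means first inversion — the third is in the bass.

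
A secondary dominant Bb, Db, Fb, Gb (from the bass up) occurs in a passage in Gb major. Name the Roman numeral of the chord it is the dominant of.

IV

The chord is a dominant seventh chord on Gb.
A dominant resolves down a perfect fifth: Gb → Cb. In Gb major, Cb is scale degree 4, i.e. IV.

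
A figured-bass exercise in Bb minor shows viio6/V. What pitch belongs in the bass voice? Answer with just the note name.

G

The applied chord viio6/V is rooted on E: E-G-Bb.
The figure 6 means first inversion — the third is in the bass.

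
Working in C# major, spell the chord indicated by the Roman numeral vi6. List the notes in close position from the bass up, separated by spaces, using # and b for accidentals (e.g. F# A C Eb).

C# E# A#

In C# major, scale degree 6 is A#, and the diatonic chord built there is a minor triad.
Stacking thirds from A# gives A#-C#-E#.
With the 6 figure the chord is in first inversion; from the bass C# upward in close position it reads C#-E#-A#.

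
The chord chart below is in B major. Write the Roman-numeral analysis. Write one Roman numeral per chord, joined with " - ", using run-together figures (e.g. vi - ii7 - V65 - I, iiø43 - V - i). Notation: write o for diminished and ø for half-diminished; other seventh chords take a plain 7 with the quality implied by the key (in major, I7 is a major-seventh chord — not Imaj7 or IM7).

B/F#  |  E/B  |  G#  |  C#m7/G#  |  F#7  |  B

B/F#: root B is the tonic; major triad there is I64.
E/B: major triad on E = scale degree 4 → IV64.
G# is the secondary dominant of ii (major triad on G#): V/ii.
C#m7/G#: root C# is the supertonic; minor seventh chord there is ii43.
F#7: dominant seventh chord on F# = scale degree 5 → V7.
B has root B, degree 1 in B major, so I.

I64 - IV64 - V/ii - ii43 - V7 - I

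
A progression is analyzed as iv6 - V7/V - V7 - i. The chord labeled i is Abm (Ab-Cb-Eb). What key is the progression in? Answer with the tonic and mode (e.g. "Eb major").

Ab minor

The chord Abm is a minor triad rooted on Ab; its label is i.
If Ab is scale degree 1 and the mode makes that degree carry a minor triad, the tonic is Ab and the mode is minor.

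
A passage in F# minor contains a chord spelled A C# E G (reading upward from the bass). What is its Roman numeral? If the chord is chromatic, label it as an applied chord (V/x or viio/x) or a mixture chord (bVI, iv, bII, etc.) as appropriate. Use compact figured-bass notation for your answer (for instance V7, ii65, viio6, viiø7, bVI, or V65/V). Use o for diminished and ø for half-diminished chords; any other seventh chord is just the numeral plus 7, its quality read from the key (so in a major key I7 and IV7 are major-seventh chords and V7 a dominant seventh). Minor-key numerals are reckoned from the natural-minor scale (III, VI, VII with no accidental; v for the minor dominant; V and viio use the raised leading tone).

V7/VI

The pitches A-C#-E-G form a dominant seventh chord rooted on A.
A is not a diatonic chord root with this quality in F# minor, but it lies a perfect fifth above D (VI), so the chord functions as an applied dominant of VI.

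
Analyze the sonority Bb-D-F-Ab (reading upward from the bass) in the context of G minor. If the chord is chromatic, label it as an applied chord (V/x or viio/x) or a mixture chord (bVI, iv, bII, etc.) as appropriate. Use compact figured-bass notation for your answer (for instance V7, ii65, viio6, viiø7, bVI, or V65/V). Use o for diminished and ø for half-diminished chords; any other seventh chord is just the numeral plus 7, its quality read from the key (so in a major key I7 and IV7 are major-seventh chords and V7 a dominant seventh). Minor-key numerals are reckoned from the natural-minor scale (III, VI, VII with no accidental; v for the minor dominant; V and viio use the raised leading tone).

Stacked in thirds the chord is Bb-D-F-Ab: a dominant seventh chord on Bb.
Bb is not a diatonic chord root with this quality in G minor, but it lies a perfect fifth above Eb (VI), so the chord functions as an applied dominant of VI.

V7/VI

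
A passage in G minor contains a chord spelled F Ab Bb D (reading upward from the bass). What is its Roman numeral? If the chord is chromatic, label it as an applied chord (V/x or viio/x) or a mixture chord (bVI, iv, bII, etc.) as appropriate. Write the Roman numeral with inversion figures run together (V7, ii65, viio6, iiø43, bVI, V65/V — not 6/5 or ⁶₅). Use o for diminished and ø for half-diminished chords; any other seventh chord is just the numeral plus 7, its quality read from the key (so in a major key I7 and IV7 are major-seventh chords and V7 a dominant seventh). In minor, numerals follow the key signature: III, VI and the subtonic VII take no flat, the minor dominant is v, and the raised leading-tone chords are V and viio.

V43/VI

Stacked in thirds the chord is Bb-D-F-Ab: a dominant seventh chord on Bb.
Bb is not a diatonic chord root with this quality in G minor, but it lies a perfect fifth above Eb (VI), so the chord functions as an applied dominant of VI.
With F in the bass the chord is in second inversion, so the figured bass is 43.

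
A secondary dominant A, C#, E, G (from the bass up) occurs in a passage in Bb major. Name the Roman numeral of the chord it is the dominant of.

iii

The chord is a dominant seventh chord on A.
A dominant resolves down a perfect fifth: A → D. In Bb major, D is scale degree 3, i.e. iii.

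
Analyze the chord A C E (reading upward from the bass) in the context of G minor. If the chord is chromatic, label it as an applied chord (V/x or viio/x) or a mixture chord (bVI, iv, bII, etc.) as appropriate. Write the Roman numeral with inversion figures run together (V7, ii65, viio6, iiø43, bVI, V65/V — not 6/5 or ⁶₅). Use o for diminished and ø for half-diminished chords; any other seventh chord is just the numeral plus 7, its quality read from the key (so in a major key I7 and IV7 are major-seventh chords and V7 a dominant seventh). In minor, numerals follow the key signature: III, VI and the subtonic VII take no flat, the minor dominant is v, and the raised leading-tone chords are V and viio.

ii

Stacked in thirds the chord is A-C-E: a minor triad on A.
A is the second degree of G minor. This is the minor supertonic, borrowed from the parallel major (the Dorian ii).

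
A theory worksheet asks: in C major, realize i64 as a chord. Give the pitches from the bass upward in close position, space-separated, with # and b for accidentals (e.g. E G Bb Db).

Scale degree 1 in C major is C; here the chord built on it is altered to a minor triad. i64 is the minor tonic, borrowed from the parallel minor.
So the chord is C-Eb-G, a minor triad.
The figured bass 64 indicates second inversion, placing the fifth (G) in the bass: G-C-Eb.

G C Eb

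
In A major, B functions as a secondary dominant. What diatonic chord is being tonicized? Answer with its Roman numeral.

The chord is a major triad on B.
A dominant resolves down a perfect fifth: B → E. In A major, E is scale degree 5, i.e. V.

V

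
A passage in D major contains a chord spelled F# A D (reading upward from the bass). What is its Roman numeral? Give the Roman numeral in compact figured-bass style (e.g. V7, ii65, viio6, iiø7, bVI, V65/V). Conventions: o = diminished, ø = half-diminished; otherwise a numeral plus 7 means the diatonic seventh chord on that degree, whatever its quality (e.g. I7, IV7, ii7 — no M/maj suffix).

The pitches D-F#-A form a major triad rooted on D.
In D major, D is the tonic; the diatonic major triad there is I.
With F# in the bass the chord is in first inversion, so the figured bass is 6.

I6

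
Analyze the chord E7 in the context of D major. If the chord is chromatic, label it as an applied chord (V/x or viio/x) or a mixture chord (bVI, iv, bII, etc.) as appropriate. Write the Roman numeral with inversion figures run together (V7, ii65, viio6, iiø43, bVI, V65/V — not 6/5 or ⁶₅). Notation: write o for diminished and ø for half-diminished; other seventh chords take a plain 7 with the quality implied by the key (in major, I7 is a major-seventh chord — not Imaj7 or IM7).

V7/V

The pitches E-G#-B-D form a dominant seventh chord rooted on E.
E is not a diatonic chord root with this quality in D major, but it lies a perfect fifth above A (V), so the chord functions as an applied dominant of V.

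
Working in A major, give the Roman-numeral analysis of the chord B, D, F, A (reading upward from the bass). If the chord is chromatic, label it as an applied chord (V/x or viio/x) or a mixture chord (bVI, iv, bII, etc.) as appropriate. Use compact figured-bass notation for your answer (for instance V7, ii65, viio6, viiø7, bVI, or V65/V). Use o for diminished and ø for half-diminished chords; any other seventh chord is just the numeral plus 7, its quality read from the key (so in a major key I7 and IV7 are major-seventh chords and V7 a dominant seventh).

Stacked in thirds the chord is B-D-F-A: a half-diminished seventh chord on B.
B is the second degree of A major. This is the half-diminished supertonic seventh, borrowed from the parallel minor.

iiø7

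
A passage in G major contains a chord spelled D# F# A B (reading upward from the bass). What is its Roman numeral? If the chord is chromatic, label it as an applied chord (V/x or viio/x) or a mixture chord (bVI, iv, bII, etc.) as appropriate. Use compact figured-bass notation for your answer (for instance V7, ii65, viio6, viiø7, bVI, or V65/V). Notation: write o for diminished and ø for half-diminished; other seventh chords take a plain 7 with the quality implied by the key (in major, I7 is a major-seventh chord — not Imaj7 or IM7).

Stacked in thirds the chord is B-D#-F#-A: a dominant seventh chord on B.
B is not a diatonic chord root with this quality in G major, but it lies a perfect fifth above E (vi), so the chord functions as an applied dominant of vi.
With D# in the bass the chord is in first inversion, so the figured bass is 65.

V65/vi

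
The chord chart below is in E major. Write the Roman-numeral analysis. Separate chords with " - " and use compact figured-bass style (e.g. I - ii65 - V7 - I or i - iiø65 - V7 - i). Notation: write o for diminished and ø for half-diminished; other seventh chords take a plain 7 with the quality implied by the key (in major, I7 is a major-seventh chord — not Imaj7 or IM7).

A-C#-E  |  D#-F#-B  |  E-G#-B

A-C#-E: major triad on A = scale degree 4 → IV.
D#-F#-B: root B is the dominant; major triad there is V6.
E-G#-B: major triad on E = scale degree 1 → I.

IV - V6 - I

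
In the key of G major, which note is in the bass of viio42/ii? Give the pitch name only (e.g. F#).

The applied chord viio42/ii is rooted on G#: G#-B-D-F.
The figure 42 means third inversion — the seventh is in the bass.

F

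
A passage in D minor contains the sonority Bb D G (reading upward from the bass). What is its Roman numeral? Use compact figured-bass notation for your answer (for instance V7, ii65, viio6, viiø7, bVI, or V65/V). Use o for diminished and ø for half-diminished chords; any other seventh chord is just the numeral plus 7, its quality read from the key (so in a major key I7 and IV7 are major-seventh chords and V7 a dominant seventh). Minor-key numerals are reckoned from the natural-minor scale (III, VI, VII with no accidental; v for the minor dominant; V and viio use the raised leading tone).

Stacked in thirds the chord is G-Bb-D: a minor triad on G.
In D minor, G is the subdominant; the diatonic minor triad there is iv.
With Bb in the bass the chord is in first inversion, so the figured bass is 6.

iv6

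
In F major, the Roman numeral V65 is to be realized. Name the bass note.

E

V in F major has root C; the chord is C-E-G-Bb.
The figure 65 means first inversion — the third is in the bass.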